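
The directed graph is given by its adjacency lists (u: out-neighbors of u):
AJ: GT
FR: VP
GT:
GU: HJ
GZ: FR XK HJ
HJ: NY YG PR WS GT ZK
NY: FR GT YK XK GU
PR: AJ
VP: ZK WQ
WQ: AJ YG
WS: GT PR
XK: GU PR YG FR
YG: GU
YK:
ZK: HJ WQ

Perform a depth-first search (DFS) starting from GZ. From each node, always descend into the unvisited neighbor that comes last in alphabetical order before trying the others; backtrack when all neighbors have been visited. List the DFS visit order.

Visit GZ
GZ → XK
XK → YG
YG → GU
GU → HJ
HJ → ZK
ZK → WQ
WQ → AJ
AJ → GT
HJ → WS
WS → PR
HJ → NY
NY → YK
NY → FR
FR → VP

GZ, XK, YG, GU, HJ, ZK, WQ, AJ, GT, WS, PR, NY, YK, FR, VP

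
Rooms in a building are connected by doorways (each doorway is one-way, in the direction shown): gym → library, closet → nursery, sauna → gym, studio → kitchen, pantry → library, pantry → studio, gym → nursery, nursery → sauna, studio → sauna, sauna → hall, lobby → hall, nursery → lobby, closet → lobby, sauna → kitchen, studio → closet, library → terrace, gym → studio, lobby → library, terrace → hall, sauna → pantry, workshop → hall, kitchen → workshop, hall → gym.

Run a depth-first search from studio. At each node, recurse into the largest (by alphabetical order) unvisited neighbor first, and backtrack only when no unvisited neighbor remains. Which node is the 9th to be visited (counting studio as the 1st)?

lobby

Visit studio
studio → sauna
sauna → pantry
pantry → library
library → terrace
terrace → hall
hall → gym
gym → nursery
nursery → lobby
sauna → kitchen
kitchen → workshop
studio → closet

Visit order: studio, sauna, pantry, library, terrace, hall, gym, nursery, lobby, kitchen, workshop, closet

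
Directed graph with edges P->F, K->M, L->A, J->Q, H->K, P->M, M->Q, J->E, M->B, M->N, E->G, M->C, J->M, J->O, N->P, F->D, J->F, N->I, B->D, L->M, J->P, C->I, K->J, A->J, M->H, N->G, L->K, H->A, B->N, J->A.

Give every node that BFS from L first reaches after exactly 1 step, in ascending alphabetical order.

Level 0: L
Level 1: A, K, M
Level 2: B, C, H, J, N, Q
Level 3: D, E, F, G, I, O, P

A, K, M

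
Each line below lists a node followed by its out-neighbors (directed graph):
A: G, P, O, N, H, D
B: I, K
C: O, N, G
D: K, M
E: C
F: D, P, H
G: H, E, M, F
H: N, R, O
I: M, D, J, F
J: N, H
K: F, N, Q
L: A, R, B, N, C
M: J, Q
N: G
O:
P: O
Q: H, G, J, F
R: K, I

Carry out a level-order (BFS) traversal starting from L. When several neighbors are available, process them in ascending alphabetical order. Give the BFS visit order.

Visit L; enqueue A, B, C, N, R → queue [A, B, C, N, R]
Visit A; enqueue D, G, H, O, P → queue [B, C, N, R, D, G, H, O, P]
Visit B; enqueue I, K → queue [C, N, R, D, G, H, O, P, I, K]
Visit C → queue [N, R, D, G, H, O, P, I, K]
Visit N → queue [R, D, G, H, O, P, I, K]
Visit R → queue [D, G, H, O, P, I, K]
Visit D; enqueue M → queue [G, H, O, P, I, K, M]
Visit G; enqueue E, F → queue [H, O, P, I, K, M, E, F]
Visit H → queue [O, P, I, K, M, E, F]
Visit O → queue [P, I, K, M, E, F]
Visit P → queue [I, K, M, E, F]
Visit I; enqueue J → queue [K, M, E, F, J]
Visit K; enqueue Q → queue [M, E, F, J, Q]
Visit M → queue [E, F, J, Q]
Visit E → queue [F, J, Q]
Visit F → queue [J, Q]
Visit J → queue [Q]
Visit Q → queue []

L -> A -> B -> C -> N -> R -> D -> G -> H -> O -> P -> I -> K -> M -> E -> F -> J -> Q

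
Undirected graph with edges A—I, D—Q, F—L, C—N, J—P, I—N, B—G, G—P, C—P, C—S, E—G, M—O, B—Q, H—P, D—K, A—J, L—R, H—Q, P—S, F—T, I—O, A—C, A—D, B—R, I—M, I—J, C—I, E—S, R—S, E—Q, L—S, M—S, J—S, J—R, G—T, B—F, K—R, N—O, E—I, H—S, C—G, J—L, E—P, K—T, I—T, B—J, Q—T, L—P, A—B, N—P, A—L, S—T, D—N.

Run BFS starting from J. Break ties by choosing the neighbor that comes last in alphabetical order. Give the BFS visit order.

J -> S -> R -> P -> L -> I -> B -> A -> T -> M -> H -> E -> C -> K -> N -> G -> F -> O -> Q -> D

Visit J; enqueue S, R, P, L, I, B, A → queue [S, R, P, L, I, B, A]
Visit S; enqueue T, M, H, E, C → queue [R, P, L, I, B, A, T, M, H, E, C]
Visit R; enqueue K → queue [P, L, I, B, A, T, M, H, E, C, K]
Visit P; enqueue N, G → queue [L, I, B, A, T, M, H, E, C, K, N, G]
Visit L; enqueue F → queue [I, B, A, T, M, H, E, C, K, N, G, F]
Visit I; enqueue O → queue [B, A, T, M, H, E, C, K, N, G, F, O]
Visit B; enqueue Q → queue [A, T, M, H, E, C, K, N, G, F, O, Q]
Visit A; enqueue D → queue [T, M, H, E, C, K, N, G, F, O, Q, D]
Visit T → queue [M, H, E, C, K, N, G, F, O, Q, D]
Visit M → queue [H, E, C, K, N, G, F, O, Q, D]
Visit H → queue [E, C, K, N, G, F, O, Q, D]
Visit E → queue [C, K, N, G, F, O, Q, D]
Visit C → queue [K, N, G, F, O, Q, D]
Visit K → queue [N, G, F, O, Q, D]
Visit N → queue [G, F, O, Q, D]
Visit G → queue [F, O, Q, D]
Visit F → queue [O, Q, D]
Visit O → queue [Q, D]
Visit Q → queue [D]
Visit D → queue []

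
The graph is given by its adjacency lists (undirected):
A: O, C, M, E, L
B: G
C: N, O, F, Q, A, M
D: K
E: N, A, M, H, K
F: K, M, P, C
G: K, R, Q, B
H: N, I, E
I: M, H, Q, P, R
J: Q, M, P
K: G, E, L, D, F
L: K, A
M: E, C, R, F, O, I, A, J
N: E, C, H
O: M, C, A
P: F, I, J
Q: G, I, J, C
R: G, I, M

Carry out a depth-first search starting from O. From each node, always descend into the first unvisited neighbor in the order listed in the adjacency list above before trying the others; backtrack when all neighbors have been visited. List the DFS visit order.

Visit O
O → M
M → E
E → N
N → C
C → F
F → K
K → G
G → R
R → I
I → H
I → Q
Q → J
J → P
G → B
K → L
L → A
K → D

O -> M -> E -> N -> C -> F -> K -> G -> R -> I -> H -> Q -> J -> P -> B -> L -> A -> D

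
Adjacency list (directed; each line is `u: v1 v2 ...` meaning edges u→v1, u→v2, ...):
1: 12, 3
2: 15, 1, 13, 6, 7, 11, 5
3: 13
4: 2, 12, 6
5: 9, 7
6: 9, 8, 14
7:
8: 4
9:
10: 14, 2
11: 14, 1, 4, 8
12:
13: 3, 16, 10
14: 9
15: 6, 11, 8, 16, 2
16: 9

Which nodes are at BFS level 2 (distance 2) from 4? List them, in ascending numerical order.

Level 0: 4
Level 1: 2, 6, 12
Level 2: 1, 5, 7, 8, 9, 11, 13, 14, 15
Level 3: 3, 10, 16

1, 5, 7, 8, 9, 11, 13, 14, 15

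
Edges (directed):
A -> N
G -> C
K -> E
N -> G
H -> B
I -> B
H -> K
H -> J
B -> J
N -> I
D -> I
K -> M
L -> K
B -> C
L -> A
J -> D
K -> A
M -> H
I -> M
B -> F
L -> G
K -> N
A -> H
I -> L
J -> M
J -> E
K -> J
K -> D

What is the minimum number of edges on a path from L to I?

3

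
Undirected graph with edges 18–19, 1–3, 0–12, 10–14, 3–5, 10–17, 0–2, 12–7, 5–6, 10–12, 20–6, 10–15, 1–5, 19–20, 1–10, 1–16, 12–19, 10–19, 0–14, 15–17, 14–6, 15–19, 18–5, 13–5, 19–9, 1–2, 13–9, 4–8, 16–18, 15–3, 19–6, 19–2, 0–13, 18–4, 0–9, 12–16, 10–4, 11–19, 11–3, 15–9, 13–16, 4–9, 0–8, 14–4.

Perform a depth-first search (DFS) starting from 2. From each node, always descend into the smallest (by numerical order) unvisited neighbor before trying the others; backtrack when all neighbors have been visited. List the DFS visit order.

Visit 2
2 → 0
0 → 8
8 → 4
4 → 9
9 → 13
13 → 5
5 → 1
1 → 3
3 → 11
11 → 19
19 → 6
6 → 14
14 → 10
10 → 12
12 → 7
12 → 16
16 → 18
10 → 15
15 → 17
6 → 20

2, 0, 8, 4, 9, 13, 5, 1, 3, 11, 19, 6, 14, 10, 12, 7, 16, 18, 15, 17, 20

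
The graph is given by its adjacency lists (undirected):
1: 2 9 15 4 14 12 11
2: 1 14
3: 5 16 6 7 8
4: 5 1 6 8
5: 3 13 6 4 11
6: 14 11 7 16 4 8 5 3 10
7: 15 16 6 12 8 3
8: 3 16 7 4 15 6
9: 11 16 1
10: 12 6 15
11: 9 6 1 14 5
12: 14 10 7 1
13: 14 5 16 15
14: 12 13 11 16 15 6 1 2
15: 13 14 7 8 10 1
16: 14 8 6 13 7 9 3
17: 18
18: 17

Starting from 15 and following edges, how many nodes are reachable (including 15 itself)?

BFS from 15 visits: 15, 1, 7, 8, 10, 13, 14, 2, 4, 9, 11, 12, 3, 6, 16, 5
Reachable nodes: 16 of 18 total.

16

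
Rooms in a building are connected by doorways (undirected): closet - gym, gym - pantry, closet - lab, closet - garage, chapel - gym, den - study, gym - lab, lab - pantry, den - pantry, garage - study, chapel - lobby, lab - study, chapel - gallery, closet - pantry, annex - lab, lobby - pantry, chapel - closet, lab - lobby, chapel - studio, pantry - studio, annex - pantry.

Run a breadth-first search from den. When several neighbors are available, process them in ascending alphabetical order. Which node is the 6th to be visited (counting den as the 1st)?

Visit den; enqueue pantry, study → queue [pantry, study]
Visit pantry; enqueue annex, closet, gym, lab, lobby, studio → queue [study, annex, closet, gym, lab, lobby, studio]
Visit study; enqueue garage → queue [annex, closet, gym, lab, lobby, studio, garage]
Visit annex → queue [closet, gym, lab, lobby, studio, garage]
Visit closet; enqueue chapel → queue [gym, lab, lobby, studio, garage, chapel]
Visit gym → queue [lab, lobby, studio, garage, chapel]
Visit lab → queue [lobby, studio, garage, chapel]
Visit lobby → queue [studio, garage, chapel]
Visit studio → queue [garage, chapel]
Visit garage → queue [chapel]
Visit chapel; enqueue gallery → queue [gallery]
Visit gallery → queue []

Visit order: den, pantry, study, annex, closet, gym, lab, lobby, studio, garage, chapel, gallery

gym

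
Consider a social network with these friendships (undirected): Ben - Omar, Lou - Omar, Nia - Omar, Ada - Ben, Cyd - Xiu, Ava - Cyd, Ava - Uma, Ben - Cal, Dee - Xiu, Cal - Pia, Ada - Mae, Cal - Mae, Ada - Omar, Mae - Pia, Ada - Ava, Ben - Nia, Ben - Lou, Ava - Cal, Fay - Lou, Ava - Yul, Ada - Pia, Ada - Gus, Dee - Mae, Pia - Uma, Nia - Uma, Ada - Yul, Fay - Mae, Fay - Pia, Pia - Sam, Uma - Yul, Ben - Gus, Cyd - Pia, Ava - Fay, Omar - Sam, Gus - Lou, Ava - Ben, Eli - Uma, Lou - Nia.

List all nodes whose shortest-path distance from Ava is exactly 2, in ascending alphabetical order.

Eli, Gus, Lou, Mae, Nia, Omar, Pia, Xiu

Level 0: Ava
Level 1: Ada, Ben, Cal, Cyd, Fay, Uma, Yul
Level 2: Eli, Gus, Lou, Mae, Nia, Omar, Pia, Xiu
Level 3: Dee, Sam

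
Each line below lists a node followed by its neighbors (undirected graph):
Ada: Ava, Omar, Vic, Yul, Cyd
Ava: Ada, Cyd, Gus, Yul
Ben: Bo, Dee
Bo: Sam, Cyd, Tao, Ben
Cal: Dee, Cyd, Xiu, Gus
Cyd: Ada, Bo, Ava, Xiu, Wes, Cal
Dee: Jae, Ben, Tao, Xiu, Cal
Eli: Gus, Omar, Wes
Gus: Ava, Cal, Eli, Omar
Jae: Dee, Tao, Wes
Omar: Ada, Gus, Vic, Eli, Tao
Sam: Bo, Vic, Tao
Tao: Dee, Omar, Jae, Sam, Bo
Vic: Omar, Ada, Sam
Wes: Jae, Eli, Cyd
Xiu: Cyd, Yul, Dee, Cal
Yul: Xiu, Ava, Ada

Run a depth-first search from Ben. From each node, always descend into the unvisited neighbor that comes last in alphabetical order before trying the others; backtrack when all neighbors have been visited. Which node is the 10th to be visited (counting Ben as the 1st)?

Tao

Visit Ben
Ben → Dee
Dee → Xiu
Xiu → Yul
Yul → Ava
Ava → Gus
Gus → Omar
Omar → Vic
Vic → Sam
Sam → Tao
Tao → Jae
Jae → Wes
Wes → Eli
Wes → Cyd
Cyd → Cal
Cyd → Bo
Cyd → Ada

Visit order: Ben, Dee, Xiu, Yul, Ava, Gus, Omar, Vic, Sam, Tao, Jae, Wes, Eli, Cyd, Cal, Bo, Ada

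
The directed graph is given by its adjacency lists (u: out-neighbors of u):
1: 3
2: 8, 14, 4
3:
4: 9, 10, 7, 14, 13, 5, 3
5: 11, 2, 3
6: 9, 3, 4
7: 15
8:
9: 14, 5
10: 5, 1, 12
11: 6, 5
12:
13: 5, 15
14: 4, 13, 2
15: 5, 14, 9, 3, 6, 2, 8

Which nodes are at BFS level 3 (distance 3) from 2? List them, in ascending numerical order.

Level 0: 2
Level 1: 4, 8, 14
Level 2: 3, 5, 7, 9, 10, 13
Level 3: 1, 11, 12, 15
Level 4: 6

1, 11, 12, 15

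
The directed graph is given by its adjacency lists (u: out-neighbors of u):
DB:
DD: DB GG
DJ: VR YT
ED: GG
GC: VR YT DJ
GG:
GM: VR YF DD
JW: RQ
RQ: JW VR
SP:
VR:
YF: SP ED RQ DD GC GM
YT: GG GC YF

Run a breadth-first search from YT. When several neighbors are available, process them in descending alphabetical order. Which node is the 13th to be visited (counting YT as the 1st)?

DB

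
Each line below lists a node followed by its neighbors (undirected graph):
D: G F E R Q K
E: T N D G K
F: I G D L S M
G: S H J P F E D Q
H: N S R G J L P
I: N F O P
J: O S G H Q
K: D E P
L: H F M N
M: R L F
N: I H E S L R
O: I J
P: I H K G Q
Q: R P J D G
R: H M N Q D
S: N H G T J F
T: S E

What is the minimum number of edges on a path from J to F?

Level 0: J
Level 1: G, H, O, Q, S
Level 2: D, E, F, I, L, N, P, R, T
Level 3: K, M
F first appears at level 2.

2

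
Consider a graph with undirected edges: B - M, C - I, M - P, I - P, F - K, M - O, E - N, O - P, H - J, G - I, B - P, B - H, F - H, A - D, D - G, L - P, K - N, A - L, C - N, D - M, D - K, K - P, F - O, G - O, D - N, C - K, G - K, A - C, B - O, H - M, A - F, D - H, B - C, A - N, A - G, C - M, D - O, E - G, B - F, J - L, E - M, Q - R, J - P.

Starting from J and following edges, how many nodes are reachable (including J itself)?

BFS from J visits: J, H, L, P, B, D, F, M, A, I, K, O, C, G, N, E
Reachable nodes: 16 of 18 total.

16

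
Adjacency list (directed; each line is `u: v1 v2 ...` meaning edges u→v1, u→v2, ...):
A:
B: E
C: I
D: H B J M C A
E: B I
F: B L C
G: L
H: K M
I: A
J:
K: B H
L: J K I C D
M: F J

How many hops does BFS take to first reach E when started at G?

4

Level 0: G
Level 1: L
Level 2: C, D, I, J, K
Level 3: A, B, H, M
Level 4: E, F
E first appears at level 4.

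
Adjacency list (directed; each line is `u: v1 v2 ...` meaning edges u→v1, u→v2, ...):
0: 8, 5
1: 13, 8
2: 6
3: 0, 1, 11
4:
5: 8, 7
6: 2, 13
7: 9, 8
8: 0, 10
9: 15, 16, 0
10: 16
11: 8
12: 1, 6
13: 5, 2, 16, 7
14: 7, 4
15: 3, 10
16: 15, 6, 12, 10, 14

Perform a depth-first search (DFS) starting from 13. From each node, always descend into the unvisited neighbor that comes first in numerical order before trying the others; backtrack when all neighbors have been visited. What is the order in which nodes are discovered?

13 -> 2 -> 6 -> 5 -> 7 -> 8 -> 0 -> 10 -> 16 -> 12 -> 1 -> 14 -> 4 -> 15 -> 3 -> 11 -> 9

Visit 13
13 → 2
2 → 6
13 → 5
5 → 7
7 → 8
8 → 0
8 → 10
10 → 16
16 → 12
12 → 1
16 → 14
14 → 4
16 → 15
15 → 3
3 → 11
7 → 9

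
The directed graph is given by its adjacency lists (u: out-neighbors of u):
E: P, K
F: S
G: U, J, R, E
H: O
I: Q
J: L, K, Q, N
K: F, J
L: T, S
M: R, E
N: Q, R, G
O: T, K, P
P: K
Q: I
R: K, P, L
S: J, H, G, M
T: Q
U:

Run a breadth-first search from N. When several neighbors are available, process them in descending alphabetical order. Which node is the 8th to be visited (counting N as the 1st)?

I

Visit N; enqueue R, Q, G → queue [R, Q, G]
Visit R; enqueue P, L, K → queue [Q, G, P, L, K]
Visit Q; enqueue I → queue [G, P, L, K, I]
Visit G; enqueue U, J, E → queue [P, L, K, I, U, J, E]
Visit P → queue [L, K, I, U, J, E]
Visit L; enqueue T, S → queue [K, I, U, J, E, T, S]
Visit K; enqueue F → queue [I, U, J, E, T, S, F]
Visit I → queue [U, J, E, T, S, F]
Visit U → queue [J, E, T, S, F]
Visit J → queue [E, T, S, F]
Visit E → queue [T, S, F]
Visit T → queue [S, F]
Visit S; enqueue M, H → queue [F, M, H]
Visit F → queue [M, H]
Visit M → queue [H]
Visit H; enqueue O → queue [O]
Visit O → queue []

Visit order: N, R, Q, G, P, L, K, I, U, J, E, T, S, F, M, H, O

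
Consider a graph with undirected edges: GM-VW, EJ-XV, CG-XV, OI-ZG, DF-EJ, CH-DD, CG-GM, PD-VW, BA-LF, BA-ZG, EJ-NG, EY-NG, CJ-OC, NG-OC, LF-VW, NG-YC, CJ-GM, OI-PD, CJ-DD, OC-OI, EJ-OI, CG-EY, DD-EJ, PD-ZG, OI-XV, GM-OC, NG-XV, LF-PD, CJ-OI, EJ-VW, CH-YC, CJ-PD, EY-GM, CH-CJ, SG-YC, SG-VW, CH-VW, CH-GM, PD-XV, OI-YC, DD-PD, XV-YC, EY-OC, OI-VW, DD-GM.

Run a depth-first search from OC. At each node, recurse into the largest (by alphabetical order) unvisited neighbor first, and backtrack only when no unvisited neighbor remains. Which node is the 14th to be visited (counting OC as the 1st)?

EJ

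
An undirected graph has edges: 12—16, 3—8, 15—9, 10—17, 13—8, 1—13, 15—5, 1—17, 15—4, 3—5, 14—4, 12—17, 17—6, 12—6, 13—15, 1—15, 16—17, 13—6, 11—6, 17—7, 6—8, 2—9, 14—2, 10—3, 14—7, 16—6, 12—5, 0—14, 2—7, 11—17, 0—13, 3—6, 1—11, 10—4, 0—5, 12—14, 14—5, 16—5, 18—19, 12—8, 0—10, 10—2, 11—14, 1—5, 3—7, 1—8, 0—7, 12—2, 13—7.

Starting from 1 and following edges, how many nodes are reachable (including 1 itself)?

18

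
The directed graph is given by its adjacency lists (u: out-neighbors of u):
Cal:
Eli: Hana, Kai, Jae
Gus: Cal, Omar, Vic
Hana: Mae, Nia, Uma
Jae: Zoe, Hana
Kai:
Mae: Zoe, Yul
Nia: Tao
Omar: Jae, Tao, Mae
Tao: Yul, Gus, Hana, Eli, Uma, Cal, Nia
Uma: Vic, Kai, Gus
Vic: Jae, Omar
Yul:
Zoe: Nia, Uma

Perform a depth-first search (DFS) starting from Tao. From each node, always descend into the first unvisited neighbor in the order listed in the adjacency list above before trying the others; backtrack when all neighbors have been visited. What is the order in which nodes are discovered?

Visit Tao
Tao → Yul
Tao → Gus
Gus → Cal
Gus → Omar
Omar → Jae
Jae → Zoe
Zoe → Nia
Zoe → Uma
Uma → Vic
Uma → Kai
Jae → Hana
Hana → Mae
Tao → Eli

Tao -> Yul -> Gus -> Cal -> Omar -> Jae -> Zoe -> Nia -> Uma -> Vic -> Kai -> Hana -> Mae -> Eli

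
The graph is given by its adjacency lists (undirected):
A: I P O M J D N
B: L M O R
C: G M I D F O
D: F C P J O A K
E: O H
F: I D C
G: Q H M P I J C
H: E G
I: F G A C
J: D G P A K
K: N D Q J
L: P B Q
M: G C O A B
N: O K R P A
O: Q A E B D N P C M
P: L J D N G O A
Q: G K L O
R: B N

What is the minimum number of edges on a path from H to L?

Level 0: H
Level 1: E, G
Level 2: C, I, J, M, O, P, Q
Level 3: A, B, D, F, K, L, N
Level 4: R
L first appears at level 3.

3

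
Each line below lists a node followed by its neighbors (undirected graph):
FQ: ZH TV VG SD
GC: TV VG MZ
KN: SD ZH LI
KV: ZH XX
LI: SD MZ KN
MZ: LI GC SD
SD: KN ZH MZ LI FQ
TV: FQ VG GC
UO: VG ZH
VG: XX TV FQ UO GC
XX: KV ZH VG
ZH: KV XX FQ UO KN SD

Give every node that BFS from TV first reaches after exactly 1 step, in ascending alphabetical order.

Level 0: TV
Level 1: FQ, GC, VG
Level 2: MZ, SD, UO, XX, ZH
Level 3: KN, KV, LI

FQ, GC, VG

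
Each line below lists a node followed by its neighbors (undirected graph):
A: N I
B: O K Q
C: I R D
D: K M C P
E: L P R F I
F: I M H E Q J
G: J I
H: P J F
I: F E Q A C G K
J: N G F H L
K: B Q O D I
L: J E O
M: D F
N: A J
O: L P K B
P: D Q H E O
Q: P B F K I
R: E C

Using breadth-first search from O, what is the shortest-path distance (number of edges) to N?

3

Level 0: O
Level 1: B, K, L, P
Level 2: D, E, H, I, J, Q
Level 3: A, C, F, G, M, N, R
N first appears at level 3.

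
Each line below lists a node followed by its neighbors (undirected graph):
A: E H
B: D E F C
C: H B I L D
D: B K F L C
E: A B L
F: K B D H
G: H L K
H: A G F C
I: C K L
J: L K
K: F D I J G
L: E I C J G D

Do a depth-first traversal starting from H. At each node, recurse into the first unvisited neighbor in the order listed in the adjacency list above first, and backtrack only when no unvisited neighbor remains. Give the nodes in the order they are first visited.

Visit H
H → A
A → E
E → B
B → D
D → K
K → F
K → I
I → C
C → L
L → J
L → G

H A E B D K F I C L J G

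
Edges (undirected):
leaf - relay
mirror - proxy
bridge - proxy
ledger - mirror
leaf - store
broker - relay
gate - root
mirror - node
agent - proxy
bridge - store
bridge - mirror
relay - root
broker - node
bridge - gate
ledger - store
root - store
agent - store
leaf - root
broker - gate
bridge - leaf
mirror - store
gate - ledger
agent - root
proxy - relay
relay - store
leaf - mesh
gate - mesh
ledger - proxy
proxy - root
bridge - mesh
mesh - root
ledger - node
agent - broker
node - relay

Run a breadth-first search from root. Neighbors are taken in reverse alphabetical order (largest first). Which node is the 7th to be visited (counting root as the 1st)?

Visit root; enqueue store, relay, proxy, mesh, leaf, gate, agent → queue [store, relay, proxy, mesh, leaf, gate, agent]
Visit store; enqueue mirror, ledger, bridge → queue [relay, proxy, mesh, leaf, gate, agent, mirror, ledger, bridge]
Visit relay; enqueue node, broker → queue [proxy, mesh, leaf, gate, agent, mirror, ledger, bridge, node, broker]
Visit proxy → queue [mesh, leaf, gate, agent, mirror, ledger, bridge, node, broker]
Visit mesh → queue [leaf, gate, agent, mirror, ledger, bridge, node, broker]
Visit leaf → queue [gate, agent, mirror, ledger, bridge, node, broker]
Visit gate → queue [agent, mirror, ledger, bridge, node, broker]
Visit agent → queue [mirror, ledger, bridge, node, broker]
Visit mirror → queue [ledger, bridge, node, broker]
Visit ledger → queue [bridge, node, broker]
Visit bridge → queue [node, broker]
Visit node → queue [broker]
Visit broker → queue []

Visit order: root, store, relay, proxy, mesh, leaf, gate, agent, mirror, ledger, bridge, node, broker

gate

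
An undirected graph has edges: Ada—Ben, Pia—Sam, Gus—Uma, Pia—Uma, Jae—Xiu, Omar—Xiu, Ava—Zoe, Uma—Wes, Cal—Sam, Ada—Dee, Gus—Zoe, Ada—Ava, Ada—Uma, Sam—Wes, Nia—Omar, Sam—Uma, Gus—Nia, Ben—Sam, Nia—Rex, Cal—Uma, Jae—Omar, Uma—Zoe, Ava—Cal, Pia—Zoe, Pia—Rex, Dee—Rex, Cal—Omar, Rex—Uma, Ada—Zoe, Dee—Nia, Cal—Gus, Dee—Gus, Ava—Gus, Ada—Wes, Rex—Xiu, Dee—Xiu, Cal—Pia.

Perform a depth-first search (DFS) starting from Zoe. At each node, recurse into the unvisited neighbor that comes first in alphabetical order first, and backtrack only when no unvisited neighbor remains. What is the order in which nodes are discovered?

Visit Zoe
Zoe → Ada
Ada → Ava
Ava → Cal
Cal → Gus
Gus → Dee
Dee → Nia
Nia → Omar
Omar → Jae
Jae → Xiu
Xiu → Rex
Rex → Pia
Pia → Sam
Sam → Ben
Sam → Uma
Uma → Wes

Zoe, Ada, Ava, Cal, Gus, Dee, Nia, Omar, Jae, Xiu, Rex, Pia, Sam, Ben, Uma, Wes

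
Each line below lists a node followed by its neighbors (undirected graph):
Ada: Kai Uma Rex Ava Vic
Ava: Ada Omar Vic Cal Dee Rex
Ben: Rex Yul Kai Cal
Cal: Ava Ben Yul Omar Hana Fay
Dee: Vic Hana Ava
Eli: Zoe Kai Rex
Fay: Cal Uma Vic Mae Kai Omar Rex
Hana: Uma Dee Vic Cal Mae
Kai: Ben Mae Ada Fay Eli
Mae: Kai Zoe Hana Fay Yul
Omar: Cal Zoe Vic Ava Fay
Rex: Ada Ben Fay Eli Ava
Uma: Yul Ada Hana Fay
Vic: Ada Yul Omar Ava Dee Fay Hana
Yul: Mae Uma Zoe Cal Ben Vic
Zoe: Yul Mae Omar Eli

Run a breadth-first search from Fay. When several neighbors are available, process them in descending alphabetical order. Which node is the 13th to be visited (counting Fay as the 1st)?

Ada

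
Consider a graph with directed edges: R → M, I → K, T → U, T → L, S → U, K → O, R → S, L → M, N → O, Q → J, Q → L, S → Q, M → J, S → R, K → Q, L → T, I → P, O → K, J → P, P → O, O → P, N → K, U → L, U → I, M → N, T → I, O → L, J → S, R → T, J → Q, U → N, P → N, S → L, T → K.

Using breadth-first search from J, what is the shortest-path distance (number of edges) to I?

Level 0: J
Level 1: P, Q, S
Level 2: L, N, O, R, U
Level 3: I, K, M, T
I first appears at level 3.

3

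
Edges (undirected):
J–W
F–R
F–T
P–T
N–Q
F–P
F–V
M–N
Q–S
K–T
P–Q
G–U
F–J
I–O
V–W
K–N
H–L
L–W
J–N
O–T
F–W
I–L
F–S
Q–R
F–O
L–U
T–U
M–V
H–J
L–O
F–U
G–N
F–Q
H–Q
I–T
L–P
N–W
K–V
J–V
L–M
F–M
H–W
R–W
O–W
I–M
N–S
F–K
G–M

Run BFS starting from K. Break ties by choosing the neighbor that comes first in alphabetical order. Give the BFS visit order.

K -> F -> N -> T -> V -> J -> M -> O -> P -> Q -> R -> S -> U -> W -> G -> I -> H -> L

Visit K; enqueue F, N, T, V → queue [F, N, T, V]
Visit F; enqueue J, M, O, P, Q, R, S, U, W → queue [N, T, V, J, M, O, P, Q, R, S, U, W]
Visit N; enqueue G → queue [T, V, J, M, O, P, Q, R, S, U, W, G]
Visit T; enqueue I → queue [V, J, M, O, P, Q, R, S, U, W, G, I]
Visit V → queue [J, M, O, P, Q, R, S, U, W, G, I]
Visit J; enqueue H → queue [M, O, P, Q, R, S, U, W, G, I, H]
Visit M; enqueue L → queue [O, P, Q, R, S, U, W, G, I, H, L]
Visit O → queue [P, Q, R, S, U, W, G, I, H, L]
Visit P → queue [Q, R, S, U, W, G, I, H, L]
Visit Q → queue [R, S, U, W, G, I, H, L]
Visit R → queue [S, U, W, G, I, H, L]
Visit S → queue [U, W, G, I, H, L]
Visit U → queue [W, G, I, H, L]
Visit W → queue [G, I, H, L]
Visit G → queue [I, H, L]
Visit I → queue [H, L]
Visit H → queue [L]
Visit L → queue []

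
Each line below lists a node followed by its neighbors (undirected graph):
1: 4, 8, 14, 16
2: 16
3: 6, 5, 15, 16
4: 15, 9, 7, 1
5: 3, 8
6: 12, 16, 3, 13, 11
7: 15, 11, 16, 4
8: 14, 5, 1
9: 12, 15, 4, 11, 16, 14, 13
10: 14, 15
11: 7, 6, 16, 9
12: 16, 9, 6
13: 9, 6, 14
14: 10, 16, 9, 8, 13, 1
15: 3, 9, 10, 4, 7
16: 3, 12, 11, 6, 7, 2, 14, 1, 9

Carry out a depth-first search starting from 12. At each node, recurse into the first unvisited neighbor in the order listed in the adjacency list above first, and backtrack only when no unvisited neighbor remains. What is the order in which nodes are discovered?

12 → 16 → 3 → 6 → 13 → 9 → 15 → 10 → 14 → 8 → 5 → 1 → 4 → 7 → 11 → 2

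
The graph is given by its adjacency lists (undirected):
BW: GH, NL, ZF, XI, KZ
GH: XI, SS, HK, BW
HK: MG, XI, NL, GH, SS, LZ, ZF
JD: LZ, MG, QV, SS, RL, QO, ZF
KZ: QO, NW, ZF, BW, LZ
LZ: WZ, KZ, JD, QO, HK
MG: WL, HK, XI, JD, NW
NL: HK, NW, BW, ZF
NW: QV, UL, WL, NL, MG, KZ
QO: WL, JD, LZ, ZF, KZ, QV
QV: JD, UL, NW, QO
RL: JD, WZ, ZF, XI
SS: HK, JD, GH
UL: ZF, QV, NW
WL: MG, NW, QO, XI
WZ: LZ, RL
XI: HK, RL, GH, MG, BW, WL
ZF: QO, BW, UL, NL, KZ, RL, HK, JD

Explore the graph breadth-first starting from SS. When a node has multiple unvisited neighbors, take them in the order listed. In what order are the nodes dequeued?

Visit SS; enqueue HK, JD, GH → queue [HK, JD, GH]
Visit HK; enqueue MG, XI, NL, LZ, ZF → queue [JD, GH, MG, XI, NL, LZ, ZF]
Visit JD; enqueue QV, RL, QO → queue [GH, MG, XI, NL, LZ, ZF, QV, RL, QO]
Visit GH; enqueue BW → queue [MG, XI, NL, LZ, ZF, QV, RL, QO, BW]
Visit MG; enqueue WL, NW → queue [XI, NL, LZ, ZF, QV, RL, QO, BW, WL, NW]
Visit XI → queue [NL, LZ, ZF, QV, RL, QO, BW, WL, NW]
Visit NL → queue [LZ, ZF, QV, RL, QO, BW, WL, NW]
Visit LZ; enqueue WZ, KZ → queue [ZF, QV, RL, QO, BW, WL, NW, WZ, KZ]
Visit ZF; enqueue UL → queue [QV, RL, QO, BW, WL, NW, WZ, KZ, UL]
Visit QV → queue [RL, QO, BW, WL, NW, WZ, KZ, UL]
Visit RL → queue [QO, BW, WL, NW, WZ, KZ, UL]
Visit QO → queue [BW, WL, NW, WZ, KZ, UL]
Visit BW → queue [WL, NW, WZ, KZ, UL]
Visit WL → queue [NW, WZ, KZ, UL]
Visit NW → queue [WZ, KZ, UL]
Visit WZ → queue [KZ, UL]
Visit KZ → queue [UL]
Visit UL → queue []

SS -> HK -> JD -> GH -> MG -> XI -> NL -> LZ -> ZF -> QV -> RL -> QO -> BW -> WL -> NW -> WZ -> KZ -> UL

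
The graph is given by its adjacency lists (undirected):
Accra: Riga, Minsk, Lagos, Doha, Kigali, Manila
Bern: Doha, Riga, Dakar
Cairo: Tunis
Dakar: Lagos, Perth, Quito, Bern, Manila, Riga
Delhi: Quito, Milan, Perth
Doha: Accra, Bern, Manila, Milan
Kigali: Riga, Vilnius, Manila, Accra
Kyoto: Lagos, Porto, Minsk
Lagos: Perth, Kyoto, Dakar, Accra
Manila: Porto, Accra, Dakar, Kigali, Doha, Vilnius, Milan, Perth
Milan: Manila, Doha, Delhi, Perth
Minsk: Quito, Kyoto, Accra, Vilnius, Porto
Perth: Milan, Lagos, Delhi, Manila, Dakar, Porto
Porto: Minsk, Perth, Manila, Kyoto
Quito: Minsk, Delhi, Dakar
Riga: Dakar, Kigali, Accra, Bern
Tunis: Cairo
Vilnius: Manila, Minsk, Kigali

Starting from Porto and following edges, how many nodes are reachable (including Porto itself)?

16

BFS from Porto visits: Porto, Perth, Minsk, Manila, Kyoto, Milan, Lagos, Delhi, Dakar, Vilnius, Quito, Accra, Kigali, Doha, Riga, Bern
Reachable nodes: 16 of 18 total.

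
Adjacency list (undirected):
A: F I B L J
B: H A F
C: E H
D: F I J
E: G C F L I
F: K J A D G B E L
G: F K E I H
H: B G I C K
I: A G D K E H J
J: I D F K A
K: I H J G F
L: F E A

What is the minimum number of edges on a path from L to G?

Level 0: L
Level 1: A, E, F
Level 2: B, C, D, G, I, J, K
Level 3: H
G first appears at level 2.

2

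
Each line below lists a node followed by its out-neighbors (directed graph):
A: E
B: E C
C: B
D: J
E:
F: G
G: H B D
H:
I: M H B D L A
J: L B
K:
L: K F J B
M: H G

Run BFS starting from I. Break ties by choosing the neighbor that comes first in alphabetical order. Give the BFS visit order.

I, A, B, D, H, L, M, E, C, J, F, K, G

Visit I; enqueue A, B, D, H, L, M → queue [A, B, D, H, L, M]
Visit A; enqueue E → queue [B, D, H, L, M, E]
Visit B; enqueue C → queue [D, H, L, M, E, C]
Visit D; enqueue J → queue [H, L, M, E, C, J]
Visit H → queue [L, M, E, C, J]
Visit L; enqueue F, K → queue [M, E, C, J, F, K]
Visit M; enqueue G → queue [E, C, J, F, K, G]
Visit E → queue [C, J, F, K, G]
Visit C → queue [J, F, K, G]
Visit J → queue [F, K, G]
Visit F → queue [K, G]
Visit K → queue [G]
Visit G → queue []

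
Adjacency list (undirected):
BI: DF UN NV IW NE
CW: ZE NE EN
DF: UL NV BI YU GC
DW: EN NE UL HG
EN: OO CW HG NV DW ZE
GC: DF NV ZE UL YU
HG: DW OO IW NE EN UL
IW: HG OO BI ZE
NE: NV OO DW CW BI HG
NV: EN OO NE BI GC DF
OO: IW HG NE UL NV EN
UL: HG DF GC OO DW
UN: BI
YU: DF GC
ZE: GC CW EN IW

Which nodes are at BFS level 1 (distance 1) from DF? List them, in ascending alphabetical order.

BI, GC, NV, UL, YU

Level 0: DF
Level 1: BI, GC, NV, UL, YU
Level 2: DW, EN, HG, IW, NE, OO, UN, ZE
Level 3: CW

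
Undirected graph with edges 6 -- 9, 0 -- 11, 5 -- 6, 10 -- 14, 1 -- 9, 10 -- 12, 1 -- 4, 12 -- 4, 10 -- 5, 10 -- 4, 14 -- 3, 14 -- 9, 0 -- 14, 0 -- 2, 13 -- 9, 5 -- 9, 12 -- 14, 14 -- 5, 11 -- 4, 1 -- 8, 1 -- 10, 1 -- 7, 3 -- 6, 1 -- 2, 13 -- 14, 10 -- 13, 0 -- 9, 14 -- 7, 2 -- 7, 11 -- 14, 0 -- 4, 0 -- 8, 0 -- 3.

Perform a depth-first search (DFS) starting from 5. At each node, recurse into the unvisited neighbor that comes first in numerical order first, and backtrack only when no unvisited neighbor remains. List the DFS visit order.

Visit 5
5 → 6
6 → 3
3 → 0
0 → 2
2 → 1
1 → 4
4 → 10
10 → 12
12 → 14
14 → 7
14 → 9
9 → 13
14 → 11
1 → 8

5 → 6 → 3 → 0 → 2 → 1 → 4 → 10 → 12 → 14 → 7 → 9 → 13 → 11 → 8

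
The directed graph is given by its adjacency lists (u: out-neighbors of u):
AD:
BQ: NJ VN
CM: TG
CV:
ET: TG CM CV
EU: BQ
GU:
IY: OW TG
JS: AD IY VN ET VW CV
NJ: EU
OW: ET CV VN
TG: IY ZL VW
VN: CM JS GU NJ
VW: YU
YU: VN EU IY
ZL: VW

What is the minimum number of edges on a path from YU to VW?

Level 0: YU
Level 1: EU, IY, VN
Level 2: BQ, CM, GU, JS, NJ, OW, TG
Level 3: AD, CV, ET, VW, ZL
VW first appears at level 3.

3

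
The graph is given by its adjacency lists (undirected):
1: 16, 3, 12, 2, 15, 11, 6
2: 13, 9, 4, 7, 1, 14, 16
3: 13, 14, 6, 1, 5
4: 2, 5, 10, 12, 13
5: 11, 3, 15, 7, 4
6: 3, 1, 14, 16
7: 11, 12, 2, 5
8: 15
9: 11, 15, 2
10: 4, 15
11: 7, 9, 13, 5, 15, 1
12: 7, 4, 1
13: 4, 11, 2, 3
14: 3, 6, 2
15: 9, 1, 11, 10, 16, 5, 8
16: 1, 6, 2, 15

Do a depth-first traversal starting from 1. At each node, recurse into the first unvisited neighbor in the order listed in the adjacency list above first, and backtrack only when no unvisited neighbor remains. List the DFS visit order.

Visit 1
1 → 16
16 → 6
6 → 3
3 → 13
13 → 4
4 → 2
2 → 9
9 → 11
11 → 7
7 → 12
7 → 5
5 → 15
15 → 10
15 → 8
2 → 14

1 -> 16 -> 6 -> 3 -> 13 -> 4 -> 2 -> 9 -> 11 -> 7 -> 12 -> 5 -> 15 -> 10 -> 8 -> 14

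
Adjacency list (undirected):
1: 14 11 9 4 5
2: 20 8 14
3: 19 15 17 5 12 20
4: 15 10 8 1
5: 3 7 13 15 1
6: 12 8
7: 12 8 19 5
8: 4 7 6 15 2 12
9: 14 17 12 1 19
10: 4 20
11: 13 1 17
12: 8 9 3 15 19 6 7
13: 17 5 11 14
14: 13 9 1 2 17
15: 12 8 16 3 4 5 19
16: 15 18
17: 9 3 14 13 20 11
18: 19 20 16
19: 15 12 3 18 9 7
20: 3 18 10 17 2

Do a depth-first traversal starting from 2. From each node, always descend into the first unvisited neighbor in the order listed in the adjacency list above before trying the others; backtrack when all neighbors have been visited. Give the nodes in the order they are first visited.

2, 20, 3, 19, 15, 12, 8, 4, 10, 1, 14, 13, 17, 9, 11, 5, 7, 6, 16, 18

Visit 2
2 → 20
20 → 3
3 → 19
19 → 15
15 → 12
12 → 8
8 → 4
4 → 10
4 → 1
1 → 14
14 → 13
13 → 17
17 → 9
17 → 11
13 → 5
5 → 7
8 → 6
15 → 16
16 → 18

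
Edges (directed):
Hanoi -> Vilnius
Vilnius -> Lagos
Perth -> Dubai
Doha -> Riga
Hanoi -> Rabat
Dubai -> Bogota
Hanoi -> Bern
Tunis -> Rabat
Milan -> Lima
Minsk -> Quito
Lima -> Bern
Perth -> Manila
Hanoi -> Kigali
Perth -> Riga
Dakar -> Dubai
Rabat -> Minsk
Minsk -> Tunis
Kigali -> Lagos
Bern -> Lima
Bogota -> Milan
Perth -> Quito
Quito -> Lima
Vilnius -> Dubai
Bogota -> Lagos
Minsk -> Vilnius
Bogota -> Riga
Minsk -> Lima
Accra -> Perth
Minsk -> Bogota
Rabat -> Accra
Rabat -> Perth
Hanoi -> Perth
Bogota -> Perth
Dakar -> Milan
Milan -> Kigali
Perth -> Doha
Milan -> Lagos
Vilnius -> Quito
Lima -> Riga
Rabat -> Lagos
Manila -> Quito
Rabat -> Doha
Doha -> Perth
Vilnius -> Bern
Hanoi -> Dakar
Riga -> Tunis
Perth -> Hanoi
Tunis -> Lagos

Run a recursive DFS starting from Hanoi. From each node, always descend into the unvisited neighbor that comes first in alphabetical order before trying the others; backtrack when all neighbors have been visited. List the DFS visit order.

Hanoi → Bern → Lima → Riga → Tunis → Lagos → Rabat → Accra → Perth → Doha → Dubai → Bogota → Milan → Kigali → Manila → Quito → Minsk → Vilnius → Dakar

Visit Hanoi
Hanoi → Bern
Bern → Lima
Lima → Riga
Riga → Tunis
Tunis → Lagos
Tunis → Rabat
Rabat → Accra
Accra → Perth
Perth → Doha
Perth → Dubai
Dubai → Bogota
Bogota → Milan
Milan → Kigali
Perth → Manila
Manila → Quito
Rabat → Minsk
Minsk → Vilnius
Hanoi → Dakar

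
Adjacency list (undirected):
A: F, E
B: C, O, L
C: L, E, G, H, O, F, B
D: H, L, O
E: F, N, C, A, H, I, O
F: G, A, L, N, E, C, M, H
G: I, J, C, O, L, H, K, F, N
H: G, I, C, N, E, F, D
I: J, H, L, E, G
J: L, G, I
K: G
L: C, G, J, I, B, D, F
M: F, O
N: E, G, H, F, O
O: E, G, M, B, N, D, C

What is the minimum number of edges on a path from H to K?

Level 0: H
Level 1: C, D, E, F, G, I, N
Level 2: A, B, J, K, L, M, O
K first appears at level 2.

2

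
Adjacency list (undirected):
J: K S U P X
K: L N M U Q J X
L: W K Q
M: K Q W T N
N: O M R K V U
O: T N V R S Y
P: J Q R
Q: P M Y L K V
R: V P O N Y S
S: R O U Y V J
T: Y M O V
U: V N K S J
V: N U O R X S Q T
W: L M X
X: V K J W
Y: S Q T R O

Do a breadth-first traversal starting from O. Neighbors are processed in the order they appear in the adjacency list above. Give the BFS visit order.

O T N V R S Y M K U X Q P J W L

Visit O; enqueue T, N, V, R, S, Y → queue [T, N, V, R, S, Y]
Visit T; enqueue M → queue [N, V, R, S, Y, M]
Visit N; enqueue K, U → queue [V, R, S, Y, M, K, U]
Visit V; enqueue X, Q → queue [R, S, Y, M, K, U, X, Q]
Visit R; enqueue P → queue [S, Y, M, K, U, X, Q, P]
Visit S; enqueue J → queue [Y, M, K, U, X, Q, P, J]
Visit Y → queue [M, K, U, X, Q, P, J]
Visit M; enqueue W → queue [K, U, X, Q, P, J, W]
Visit K; enqueue L → queue [U, X, Q, P, J, W, L]
Visit U → queue [X, Q, P, J, W, L]
Visit X → queue [Q, P, J, W, L]
Visit Q → queue [P, J, W, L]
Visit P → queue [J, W, L]
Visit J → queue [W, L]
Visit W → queue [L]
Visit L → queue []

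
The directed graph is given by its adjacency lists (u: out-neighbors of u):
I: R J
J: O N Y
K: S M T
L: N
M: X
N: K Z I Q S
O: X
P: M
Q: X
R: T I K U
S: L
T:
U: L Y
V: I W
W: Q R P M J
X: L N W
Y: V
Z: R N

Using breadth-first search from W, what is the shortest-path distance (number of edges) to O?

Level 0: W
Level 1: J, M, P, Q, R
Level 2: I, K, N, O, T, U, X, Y
Level 3: L, S, V, Z
O first appears at level 2.

2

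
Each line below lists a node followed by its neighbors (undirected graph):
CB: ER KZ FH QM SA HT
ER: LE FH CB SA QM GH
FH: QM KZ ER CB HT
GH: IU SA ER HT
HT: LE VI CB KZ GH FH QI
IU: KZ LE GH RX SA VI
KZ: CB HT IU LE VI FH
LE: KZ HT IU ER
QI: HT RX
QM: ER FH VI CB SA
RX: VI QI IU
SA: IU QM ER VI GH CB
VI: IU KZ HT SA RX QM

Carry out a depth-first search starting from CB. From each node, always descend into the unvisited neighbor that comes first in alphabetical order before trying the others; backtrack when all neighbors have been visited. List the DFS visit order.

Visit CB
CB → ER
ER → FH
FH → HT
HT → GH
GH → IU
IU → KZ
KZ → LE
KZ → VI
VI → QM
QM → SA
VI → RX
RX → QI

CB, ER, FH, HT, GH, IU, KZ, LE, VI, QM, SA, RX, QI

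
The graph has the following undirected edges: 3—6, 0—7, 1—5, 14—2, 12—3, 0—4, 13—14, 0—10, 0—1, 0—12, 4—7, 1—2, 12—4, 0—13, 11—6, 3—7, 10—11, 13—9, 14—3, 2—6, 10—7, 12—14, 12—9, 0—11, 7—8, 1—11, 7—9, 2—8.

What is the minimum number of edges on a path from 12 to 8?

3

Level 0: 12
Level 1: 0, 3, 4, 9, 14
Level 2: 1, 2, 6, 7, 10, 11, 13
Level 3: 5, 8
8 first appears at level 3.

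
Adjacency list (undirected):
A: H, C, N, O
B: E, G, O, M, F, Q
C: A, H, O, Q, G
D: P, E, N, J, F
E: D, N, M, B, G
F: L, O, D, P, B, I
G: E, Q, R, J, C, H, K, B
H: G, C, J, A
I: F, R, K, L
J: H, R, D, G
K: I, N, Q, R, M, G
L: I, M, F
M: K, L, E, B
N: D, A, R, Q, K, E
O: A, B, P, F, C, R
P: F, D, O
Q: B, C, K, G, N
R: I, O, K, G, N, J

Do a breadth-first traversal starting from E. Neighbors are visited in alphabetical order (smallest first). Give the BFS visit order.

Visit E; enqueue B, D, G, M, N → queue [B, D, G, M, N]
Visit B; enqueue F, O, Q → queue [D, G, M, N, F, O, Q]
Visit D; enqueue J, P → queue [G, M, N, F, O, Q, J, P]
Visit G; enqueue C, H, K, R → queue [M, N, F, O, Q, J, P, C, H, K, R]
Visit M; enqueue L → queue [N, F, O, Q, J, P, C, H, K, R, L]
Visit N; enqueue A → queue [F, O, Q, J, P, C, H, K, R, L, A]
Visit F; enqueue I → queue [O, Q, J, P, C, H, K, R, L, A, I]
Visit O → queue [Q, J, P, C, H, K, R, L, A, I]
Visit Q → queue [J, P, C, H, K, R, L, A, I]
Visit J → queue [P, C, H, K, R, L, A, I]
Visit P → queue [C, H, K, R, L, A, I]
Visit C → queue [H, K, R, L, A, I]
Visit H → queue [K, R, L, A, I]
Visit K → queue [R, L, A, I]
Visit R → queue [L, A, I]
Visit L → queue [A, I]
Visit A → queue [I]
Visit I → queue []

E -> B -> D -> G -> M -> N -> F -> O -> Q -> J -> P -> C -> H -> K -> R -> L -> A -> I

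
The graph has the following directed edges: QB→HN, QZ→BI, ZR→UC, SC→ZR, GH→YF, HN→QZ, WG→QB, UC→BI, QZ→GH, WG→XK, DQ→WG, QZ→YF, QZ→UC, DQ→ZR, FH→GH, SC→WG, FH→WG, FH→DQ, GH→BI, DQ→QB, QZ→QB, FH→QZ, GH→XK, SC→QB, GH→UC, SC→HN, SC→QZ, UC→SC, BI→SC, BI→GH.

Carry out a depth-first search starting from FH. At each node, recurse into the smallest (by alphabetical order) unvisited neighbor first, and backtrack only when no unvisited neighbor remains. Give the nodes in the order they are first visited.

FH, DQ, QB, HN, QZ, BI, GH, UC, SC, WG, XK, ZR, YF

Visit FH
FH → DQ
DQ → QB
QB → HN
HN → QZ
QZ → BI
BI → GH
GH → UC
UC → SC
SC → WG
WG → XK
SC → ZR
GH → YF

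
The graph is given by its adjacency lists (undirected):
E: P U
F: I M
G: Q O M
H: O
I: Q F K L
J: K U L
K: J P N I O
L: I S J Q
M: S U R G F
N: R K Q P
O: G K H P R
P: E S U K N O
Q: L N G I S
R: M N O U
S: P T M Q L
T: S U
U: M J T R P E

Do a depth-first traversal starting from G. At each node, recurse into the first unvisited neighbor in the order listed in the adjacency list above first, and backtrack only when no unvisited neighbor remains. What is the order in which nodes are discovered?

Visit G
G → Q
Q → L
L → I
I → F
F → M
M → S
S → P
P → E
E → U
U → J
J → K
K → N
N → R
R → O
O → H
U → T

G Q L I F M S P E U J K N R O H T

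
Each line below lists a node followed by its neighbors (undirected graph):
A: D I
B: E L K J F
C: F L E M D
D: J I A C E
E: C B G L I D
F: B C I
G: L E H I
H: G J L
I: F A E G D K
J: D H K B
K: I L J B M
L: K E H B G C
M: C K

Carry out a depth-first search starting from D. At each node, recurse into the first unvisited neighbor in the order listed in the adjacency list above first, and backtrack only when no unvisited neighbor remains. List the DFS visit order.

D -> J -> H -> G -> L -> K -> I -> F -> B -> E -> C -> M -> A

Visit D
D → J
J → H
H → G
G → L
L → K
K → I
I → F
F → B
B → E
E → C
C → M
I → A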